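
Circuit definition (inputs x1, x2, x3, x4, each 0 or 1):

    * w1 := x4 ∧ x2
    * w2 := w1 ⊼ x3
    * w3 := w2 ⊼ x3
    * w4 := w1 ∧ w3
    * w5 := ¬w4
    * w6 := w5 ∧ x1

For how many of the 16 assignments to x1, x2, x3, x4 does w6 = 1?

w6 = w5 ∧ x1 must be 1, so both w5 = 1 and x1 = 1.
w5 = ¬w4 must be 1, so w4 = 0.
Satisfying assignments:
  x1=1, x2=0, x3=0, x4=0
  x1=1, x2=0, x3=0, x4=1
  x1=1, x2=0, x3=1, x4=0
  x1=1, x2=0, x3=1, x4=1
  x1=1, x2=1, x3=0, x4=0
  x1=1, x2=1, x3=1, x4=0

6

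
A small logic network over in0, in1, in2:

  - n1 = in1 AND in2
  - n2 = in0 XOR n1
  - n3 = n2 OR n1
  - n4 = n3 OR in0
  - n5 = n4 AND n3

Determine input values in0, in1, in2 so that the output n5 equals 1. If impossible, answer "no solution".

n5 = n4 AND n3 must be 1, so both n4 = 1 and n3 = 1.
Check with in0=1 in1=0 in2=1:
n1 = in1 AND in2 = 0 AND 1 = 0
n2 = in0 XOR n1 = 1 XOR 0 = 1
n3 = n2 OR n1 = 1 OR 0 = 1
n4 = n3 OR in0 = 1 OR 1 = 1
n5 = n4 AND n3 = 1 AND 1 = 1
So n5 = 1 as required.

in0=1 in1=0 in2=1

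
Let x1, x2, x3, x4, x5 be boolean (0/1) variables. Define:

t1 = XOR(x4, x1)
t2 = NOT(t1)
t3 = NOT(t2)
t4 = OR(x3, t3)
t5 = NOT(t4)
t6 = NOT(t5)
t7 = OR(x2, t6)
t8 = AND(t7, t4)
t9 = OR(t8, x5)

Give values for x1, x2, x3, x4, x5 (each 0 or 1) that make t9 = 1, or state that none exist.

x1=1 x2=1 x3=1 x4=1 x5=1

Check with x1=1 x2=1 x3=1 x4=1 x5=1:
t1 = XOR(x4, x1) = XOR(1, 1) = 0
t2 = NOT(t1) = NOT 0 = 1
t3 = NOT(t2) = NOT 1 = 0
t4 = OR(x3, t3) = OR(1, 0) = 1
t5 = NOT(t4) = NOT 1 = 0
t6 = NOT(t5) = NOT 0 = 1
t7 = OR(x2, t6) = OR(1, 1) = 1
t8 = AND(t7, t4) = AND(1, 1) = 1
t9 = OR(t8, x5) = OR(1, 1) = 1
So t9 = 1 as required.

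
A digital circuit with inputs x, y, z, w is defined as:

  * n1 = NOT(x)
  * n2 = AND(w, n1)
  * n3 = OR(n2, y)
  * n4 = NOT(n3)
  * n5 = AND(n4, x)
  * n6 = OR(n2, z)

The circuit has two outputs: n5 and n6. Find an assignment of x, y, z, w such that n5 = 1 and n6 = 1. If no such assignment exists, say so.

x=1 y=0 z=1 w=0

Check with x=1 y=0 z=1 w=0:
n1 = NOT(x) = NOT 1 = 0
n2 = AND(w, n1) = AND(0, 0) = 0
n3 = OR(n2, y) = OR(0, 0) = 0
n4 = NOT(n3) = NOT 0 = 1
n5 = AND(n4, x) = AND(1, 1) = 1
n6 = OR(n2, z) = OR(0, 1) = 1
So n5 = 1 and n6 = 1.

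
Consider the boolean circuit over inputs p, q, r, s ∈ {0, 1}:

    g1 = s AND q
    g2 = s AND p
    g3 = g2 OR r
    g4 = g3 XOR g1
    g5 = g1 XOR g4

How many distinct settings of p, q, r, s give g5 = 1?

g5 = g1 XOR g4 must be 1, so g1 and g4 differ.
Enumerating the 16 input combinations, 10 give g5 = 1 and 6 give g5 = 0.

10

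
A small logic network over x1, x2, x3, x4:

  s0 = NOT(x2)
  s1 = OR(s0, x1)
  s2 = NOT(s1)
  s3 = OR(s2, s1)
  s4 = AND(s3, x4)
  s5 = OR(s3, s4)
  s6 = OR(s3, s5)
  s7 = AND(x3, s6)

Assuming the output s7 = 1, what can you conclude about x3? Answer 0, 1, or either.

1

s7 = AND(x3, s6) must be 1, so both x3 = 1 and s6 = 1.
Every assignment with s7 = 1 has x3 = 1; there are 8 such assignment(s).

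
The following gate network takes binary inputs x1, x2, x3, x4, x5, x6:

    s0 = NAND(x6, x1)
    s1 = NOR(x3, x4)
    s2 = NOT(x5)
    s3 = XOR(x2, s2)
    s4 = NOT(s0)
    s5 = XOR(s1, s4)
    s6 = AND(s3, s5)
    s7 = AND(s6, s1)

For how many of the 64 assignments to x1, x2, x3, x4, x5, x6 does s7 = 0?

58

s7 = AND(s6, s1) must be 0, so at least one of s6, s1 is 0.
Enumerating the 64 input combinations, 58 give s7 = 0 and 6 give s7 = 1.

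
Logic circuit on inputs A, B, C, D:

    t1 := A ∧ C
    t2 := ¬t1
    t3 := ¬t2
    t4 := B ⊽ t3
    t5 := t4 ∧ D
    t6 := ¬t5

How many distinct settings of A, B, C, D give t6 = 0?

3

t6 = ¬t5 must be 0, so t5 = 1.
t5 = t4 ∧ D must be 1, so both t4 = 1 and D = 1.
Satisfying assignments:
  A=0, B=0, C=0, D=1
  A=0, B=0, C=1, D=1
  A=1, B=0, C=0, D=1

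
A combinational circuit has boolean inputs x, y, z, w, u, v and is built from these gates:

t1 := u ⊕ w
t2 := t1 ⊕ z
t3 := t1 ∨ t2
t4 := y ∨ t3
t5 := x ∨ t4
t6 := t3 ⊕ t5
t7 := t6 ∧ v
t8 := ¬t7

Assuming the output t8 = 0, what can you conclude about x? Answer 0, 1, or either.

Both values of x occur among assignments with t8 = 0:
  x=0: x=0, y=1, z=0, w=0, u=0, v=1
  x=1: x=1, y=0, z=0, w=0, u=0, v=1

either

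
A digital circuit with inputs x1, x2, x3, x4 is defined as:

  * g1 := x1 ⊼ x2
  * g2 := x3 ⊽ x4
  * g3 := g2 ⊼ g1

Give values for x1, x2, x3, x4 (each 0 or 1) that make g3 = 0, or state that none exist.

x1=0, x2=1, x3=0, x4=0

g3 = g2 ⊼ g1 must be 0, so both g2 = 1 and g1 = 1.
g2 = x3 ⊽ x4 must be 1, so both x3 = 0 and x4 = 0.
g1 = x1 ⊼ x2 must be 1, so at least one of x1, x2 is 0.
Check with x1=0, x2=1, x3=0, x4=0:
g1 = x1 ⊼ x2 = 0 ⊼ 1 = 1
g2 = x3 ⊽ x4 = 0 ⊽ 0 = 1
g3 = g2 ⊼ g1 = 1 ⊼ 1 = 0
So g3 = 0 as required.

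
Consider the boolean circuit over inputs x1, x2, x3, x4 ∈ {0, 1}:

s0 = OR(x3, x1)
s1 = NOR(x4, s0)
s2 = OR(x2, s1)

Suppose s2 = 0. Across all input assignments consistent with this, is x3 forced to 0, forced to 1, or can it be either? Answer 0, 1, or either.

either

Both values of x3 occur among assignments with s2 = 0:
  x3=0: x1=0, x2=0, x3=0, x4=1
  x3=1: x1=0, x2=0, x3=1, x4=0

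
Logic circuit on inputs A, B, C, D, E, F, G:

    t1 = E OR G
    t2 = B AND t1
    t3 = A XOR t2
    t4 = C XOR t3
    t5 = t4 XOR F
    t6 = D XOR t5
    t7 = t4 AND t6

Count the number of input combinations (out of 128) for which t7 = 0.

t7 = t4 AND t6 must be 0, so at least one of t4, t6 is 0.
Enumerating the 128 input combinations, 96 give t7 = 0 and 32 give t7 = 1.

96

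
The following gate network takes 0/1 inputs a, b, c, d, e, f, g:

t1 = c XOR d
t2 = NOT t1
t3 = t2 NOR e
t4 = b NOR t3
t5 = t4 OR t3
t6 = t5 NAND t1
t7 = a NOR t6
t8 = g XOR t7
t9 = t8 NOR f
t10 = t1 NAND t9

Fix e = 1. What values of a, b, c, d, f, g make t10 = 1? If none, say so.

Check with e = 1 and a=1, b=0, c=0, d=0, f=0, g=0:
t1 = c XOR d = 0 XOR 0 = 0
t2 = NOT t1 = NOT 0 = 1
t3 = t2 NOR e = 1 NOR 1 = 0
t4 = b NOR t3 = 0 NOR 0 = 1
t5 = t4 OR t3 = 1 OR 0 = 1
t6 = t5 NAND t1 = 1 NAND 0 = 1
t7 = a NOR t6 = 1 NOR 1 = 0
t8 = g XOR t7 = 0 XOR 0 = 0
t9 = t8 NOR f = 0 NOR 0 = 1
t10 = t1 NAND t9 = 0 NAND 1 = 1
So t10 = 1.

a=1 b=0 c=0 d=0 f=0 g=0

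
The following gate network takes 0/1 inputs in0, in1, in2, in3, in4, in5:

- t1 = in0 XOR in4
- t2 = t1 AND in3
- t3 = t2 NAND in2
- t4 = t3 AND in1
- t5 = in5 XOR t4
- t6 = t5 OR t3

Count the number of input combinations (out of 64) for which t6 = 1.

t6 = t5 OR t3 must be 1, so at least one of t5, t3 is 1.
Enumerating the 64 input combinations, 60 give t6 = 1 and 4 give t6 = 0.

60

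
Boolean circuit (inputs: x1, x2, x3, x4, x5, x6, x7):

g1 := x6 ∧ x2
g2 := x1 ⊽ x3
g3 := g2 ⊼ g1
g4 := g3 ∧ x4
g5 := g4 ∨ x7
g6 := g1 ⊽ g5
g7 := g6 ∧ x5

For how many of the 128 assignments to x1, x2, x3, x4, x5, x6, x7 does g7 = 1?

g7 = g6 ∧ x5 must be 1, so both g6 = 1 and x5 = 1.
Enumerating the 128 input combinations, 12 give g7 = 1 and 116 give g7 = 0.

12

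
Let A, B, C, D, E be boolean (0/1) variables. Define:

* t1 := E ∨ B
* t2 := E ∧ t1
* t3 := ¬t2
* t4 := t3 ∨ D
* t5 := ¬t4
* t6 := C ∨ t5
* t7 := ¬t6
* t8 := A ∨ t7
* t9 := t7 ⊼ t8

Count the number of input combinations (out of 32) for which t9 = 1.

t9 = t7 ⊼ t8 must be 1, so at least one of t7, t8 is 0.
Enumerating the 32 input combinations, 20 give t9 = 1 and 12 give t9 = 0.

20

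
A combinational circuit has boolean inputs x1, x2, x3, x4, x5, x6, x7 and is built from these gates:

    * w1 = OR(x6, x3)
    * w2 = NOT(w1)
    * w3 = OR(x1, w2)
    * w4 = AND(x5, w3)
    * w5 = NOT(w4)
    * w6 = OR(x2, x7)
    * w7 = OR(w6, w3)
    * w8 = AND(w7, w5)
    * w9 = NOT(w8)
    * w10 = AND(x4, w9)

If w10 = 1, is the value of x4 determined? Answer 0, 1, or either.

w10 = AND(x4, w9) must be 1, so both x4 = 1 and w9 = 1.
Every assignment with w10 = 1 has x4 = 1; there are 26 such assignment(s).

1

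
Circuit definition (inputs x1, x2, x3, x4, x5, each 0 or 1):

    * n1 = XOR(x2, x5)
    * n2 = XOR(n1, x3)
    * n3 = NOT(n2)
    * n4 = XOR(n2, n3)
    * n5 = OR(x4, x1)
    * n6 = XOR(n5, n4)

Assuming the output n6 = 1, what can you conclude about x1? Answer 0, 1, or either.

n6 = XOR(n5, n4) must be 1, so n5 and n4 differ.
Every assignment with n6 = 1 has x1 = 0; there are 8 such assignment(s).

0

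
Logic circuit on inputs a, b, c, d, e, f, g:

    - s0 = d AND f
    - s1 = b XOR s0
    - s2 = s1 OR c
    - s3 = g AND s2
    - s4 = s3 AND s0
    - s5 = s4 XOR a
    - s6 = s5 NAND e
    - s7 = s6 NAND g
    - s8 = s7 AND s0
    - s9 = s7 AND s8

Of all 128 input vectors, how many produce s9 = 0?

s9 = s7 AND s8 must be 0, so at least one of s7, s8 is 0.
Enumerating the 128 input combinations, 108 give s9 = 0 and 20 give s9 = 1.

108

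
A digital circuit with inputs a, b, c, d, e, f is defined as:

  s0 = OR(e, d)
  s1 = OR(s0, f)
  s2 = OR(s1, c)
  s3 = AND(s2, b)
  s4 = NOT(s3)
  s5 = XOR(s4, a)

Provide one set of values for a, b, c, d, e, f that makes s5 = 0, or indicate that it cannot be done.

s5 = XOR(s4, a) must be 0, so s4 and a are equal.
Check with a=0, b=1, c=1, d=1, e=1, f=0:
s0 = OR(e, d) = OR(1, 1) = 1
s1 = OR(s0, f) = OR(1, 0) = 1
s2 = OR(s1, c) = OR(1, 1) = 1
s3 = AND(s2, b) = AND(1, 1) = 1
s4 = NOT(s3) = NOT 1 = 0
s5 = XOR(s4, a) = XOR(0, 0) = 0
So s5 = 0 as required.

a=0, b=1, c=1, d=1, e=1, f=0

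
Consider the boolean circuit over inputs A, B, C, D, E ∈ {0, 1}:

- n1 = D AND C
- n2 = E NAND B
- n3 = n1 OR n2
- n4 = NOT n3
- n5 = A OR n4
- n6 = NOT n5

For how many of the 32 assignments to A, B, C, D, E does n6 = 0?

19

n6 = NOT n5 must be 0, so n5 = 1.
Enumerating the 32 input combinations, 19 give n6 = 0 and 13 give n6 = 1.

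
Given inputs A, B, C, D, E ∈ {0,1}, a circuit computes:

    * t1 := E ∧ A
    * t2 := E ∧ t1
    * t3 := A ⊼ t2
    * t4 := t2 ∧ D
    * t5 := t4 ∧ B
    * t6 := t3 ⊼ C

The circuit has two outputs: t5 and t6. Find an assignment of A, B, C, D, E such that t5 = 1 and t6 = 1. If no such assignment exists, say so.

Check with A=1, B=1, C=0, D=1, E=1:
t1 = E ∧ A = 1 ∧ 1 = 1
t2 = E ∧ t1 = 1 ∧ 1 = 1
t3 = A ⊼ t2 = 1 ⊼ 1 = 0
t4 = t2 ∧ D = 1 ∧ 1 = 1
t5 = t4 ∧ B = 1 ∧ 1 = 1
t6 = t3 ⊼ C = 0 ⊼ 0 = 1
So t5 = 1 and t6 = 1.

A=1, B=1, C=0, D=1, E=1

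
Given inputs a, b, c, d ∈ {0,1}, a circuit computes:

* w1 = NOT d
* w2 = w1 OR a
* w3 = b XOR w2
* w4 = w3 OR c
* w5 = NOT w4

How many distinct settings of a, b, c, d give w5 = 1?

w5 = NOT w4 must be 1, so w4 = 0.
Satisfying assignments:
  a=0, b=0, c=0, d=1
  a=0, b=1, c=0, d=0
  a=1, b=1, c=0, d=0
  a=1, b=1, c=0, d=1

4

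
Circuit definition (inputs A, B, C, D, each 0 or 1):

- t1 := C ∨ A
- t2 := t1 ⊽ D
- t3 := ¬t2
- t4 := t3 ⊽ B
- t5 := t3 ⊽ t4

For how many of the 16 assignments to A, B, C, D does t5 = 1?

t5 = t3 ⊽ t4 must be 1, so both t3 = 0 and t4 = 0.
t3 = ¬t2 must be 0, so t2 = 1.
t4 = t3 ⊽ B must be 0, so at least one of t3, B is 1.
Satisfying assignments:
  A=0, B=1, C=0, D=0

1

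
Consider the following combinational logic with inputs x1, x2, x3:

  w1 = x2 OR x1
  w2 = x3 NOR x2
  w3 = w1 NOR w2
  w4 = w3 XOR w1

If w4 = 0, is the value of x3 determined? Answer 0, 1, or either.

w4 = w3 XOR w1 must be 0, so w3 and w1 are equal.
Every assignment with w4 = 0 has x3 = 0; there are 1 such assignment(s).
  x1=0, x2=0, x3=0

0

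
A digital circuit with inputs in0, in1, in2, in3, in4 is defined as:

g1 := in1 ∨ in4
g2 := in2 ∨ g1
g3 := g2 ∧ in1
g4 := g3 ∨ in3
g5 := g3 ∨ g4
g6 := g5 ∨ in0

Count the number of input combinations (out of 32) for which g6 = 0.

g6 = g5 ∨ in0 must be 0, so both g5 = 0 and in0 = 0.
g5 = g3 ∨ g4 must be 0, so both g3 = 0 and g4 = 0.
Satisfying assignments:
  in0=0, in1=0, in2=0, in3=0, in4=0
  in0=0, in1=0, in2=0, in3=0, in4=1
  in0=0, in1=0, in2=1, in3=0, in4=0
  in0=0, in1=0, in2=1, in3=0, in4=1

4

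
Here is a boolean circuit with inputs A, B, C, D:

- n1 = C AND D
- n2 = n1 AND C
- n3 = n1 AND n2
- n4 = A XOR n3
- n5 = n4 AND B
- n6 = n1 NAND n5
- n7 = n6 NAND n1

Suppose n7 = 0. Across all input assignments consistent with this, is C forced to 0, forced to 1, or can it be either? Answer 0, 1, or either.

1

n7 = n6 NAND n1 must be 0, so both n6 = 1 and n1 = 1.
n6 = n1 NAND n5 must be 1, so at least one of n1, n5 is 0.
n1 = C AND D must be 1, so both C = 1 and D = 1.
Every assignment with n7 = 0 has C = 1; there are 3 such assignment(s).
  A=0, B=0, C=1, D=1
  A=1, B=0, C=1, D=1
  A=1, B=1, C=1, D=1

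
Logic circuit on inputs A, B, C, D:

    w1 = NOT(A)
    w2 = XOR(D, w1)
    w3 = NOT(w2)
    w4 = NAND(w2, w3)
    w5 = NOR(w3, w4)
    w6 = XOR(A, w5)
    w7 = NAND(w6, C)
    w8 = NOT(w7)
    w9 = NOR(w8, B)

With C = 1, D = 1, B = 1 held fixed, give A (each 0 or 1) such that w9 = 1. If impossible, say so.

With C = 1, D = 1, B = 1 fixed, none of the 2 settings of A give w9 = 1.
For example, with A=1:
w1 = NOT(A) = NOT 1 = 0
w2 = XOR(D, w1) = XOR(1, 0) = 1
w3 = NOT(w2) = NOT 1 = 0
w4 = NAND(w2, w3) = NAND(1, 0) = 1
w5 = NOR(w3, w4) = NOR(0, 1) = 0
w6 = XOR(A, w5) = XOR(1, 0) = 1
w7 = NAND(w6, C) = NAND(1, 1) = 0
w8 = NOT(w7) = NOT 0 = 1
w9 = NOR(w8, B) = NOR(1, 1) = 0
giving w9 = 0 ≠ 1.

no solution exists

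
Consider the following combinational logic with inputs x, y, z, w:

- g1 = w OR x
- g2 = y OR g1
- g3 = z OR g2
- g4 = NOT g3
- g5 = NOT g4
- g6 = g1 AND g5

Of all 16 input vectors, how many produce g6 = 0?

4

g6 = g1 AND g5 must be 0, so at least one of g1, g5 is 0.
Satisfying assignments:
  x=0, y=0, z=0, w=0
  x=0, y=0, z=1, w=0
  x=0, y=1, z=0, w=0
  x=0, y=1, z=1, w=0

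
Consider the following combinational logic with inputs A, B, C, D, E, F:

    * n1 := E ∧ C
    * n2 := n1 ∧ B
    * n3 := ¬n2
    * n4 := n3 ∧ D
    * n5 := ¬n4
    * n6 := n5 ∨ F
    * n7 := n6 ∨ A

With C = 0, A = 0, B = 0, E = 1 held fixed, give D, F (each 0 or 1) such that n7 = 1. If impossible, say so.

D=1, F=1

n7 = n6 ∨ A must be 1, so at least one of n6, A is 1.
Check with C = 0, A = 0, B = 0, E = 1 and D=1, F=1:
n1 = E ∧ C = 1 ∧ 0 = 0
n2 = n1 ∧ B = 0 ∧ 0 = 0
n3 = ¬n2 = ¬0 = 1
n4 = n3 ∧ D = 1 ∧ 1 = 1
n5 = ¬n4 = ¬1 = 0
n6 = n5 ∨ F = 0 ∨ 1 = 1
n7 = n6 ∨ A = 1 ∨ 0 = 1
So n7 = 1.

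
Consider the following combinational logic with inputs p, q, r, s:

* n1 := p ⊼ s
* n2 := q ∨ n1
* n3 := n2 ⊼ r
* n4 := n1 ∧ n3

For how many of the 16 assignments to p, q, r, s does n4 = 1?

n4 = n1 ∧ n3 must be 1, so both n1 = 1 and n3 = 1.
n1 = p ⊼ s must be 1, so at least one of p, s is 0.
Satisfying assignments:
  p=0, q=0, r=0, s=0
  p=0, q=0, r=0, s=1
  p=0, q=1, r=0, s=0
  p=0, q=1, r=0, s=1
  p=1, q=0, r=0, s=0
  p=1, q=1, r=0, s=0

6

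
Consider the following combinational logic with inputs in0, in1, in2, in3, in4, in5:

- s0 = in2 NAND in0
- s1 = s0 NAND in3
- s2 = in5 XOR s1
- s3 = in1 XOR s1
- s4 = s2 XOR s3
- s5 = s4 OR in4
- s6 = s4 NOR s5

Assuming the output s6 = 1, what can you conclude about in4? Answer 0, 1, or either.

s6 = s4 NOR s5 must be 1, so both s4 = 0 and s5 = 0.
s4 = s2 XOR s3 must be 0, so s2 and s3 are equal.
s5 = s4 OR in4 must be 0, so both s4 = 0 and in4 = 0.
Every assignment with s6 = 1 has in4 = 0; there are 16 such assignment(s).

0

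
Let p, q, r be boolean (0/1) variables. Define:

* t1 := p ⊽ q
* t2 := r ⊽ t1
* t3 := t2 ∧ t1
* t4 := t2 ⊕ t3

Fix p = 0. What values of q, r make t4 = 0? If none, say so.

q=0, r=0

t4 = t2 ⊕ t3 must be 0, so t2 and t3 are equal.
Check with p = 0 and q=0, r=0:
t1 = p ⊽ q = 0 ⊽ 0 = 1
t2 = r ⊽ t1 = 0 ⊽ 1 = 0
t3 = t2 ∧ t1 = 0 ∧ 1 = 0
t4 = t2 ⊕ t3 = 0 ⊕ 0 = 0
So t4 = 0.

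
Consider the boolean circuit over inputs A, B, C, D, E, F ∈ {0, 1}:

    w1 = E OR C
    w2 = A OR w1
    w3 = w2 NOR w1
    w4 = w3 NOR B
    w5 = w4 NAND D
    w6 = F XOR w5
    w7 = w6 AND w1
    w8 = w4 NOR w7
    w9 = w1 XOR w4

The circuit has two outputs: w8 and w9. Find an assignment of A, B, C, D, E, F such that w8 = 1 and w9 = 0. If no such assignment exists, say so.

A=0, B=1, C=0, D=0, E=0, F=1

Check with A=0, B=1, C=0, D=0, E=0, F=1:
w1 = E OR C = 0 OR 0 = 0
w2 = A OR w1 = 0 OR 0 = 0
w3 = w2 NOR w1 = 0 NOR 0 = 1
w4 = w3 NOR B = 1 NOR 1 = 0
w5 = w4 NAND D = 0 NAND 0 = 1
w6 = F XOR w5 = 1 XOR 1 = 0
w7 = w6 AND w1 = 0 AND 0 = 0
w8 = w4 NOR w7 = 0 NOR 0 = 1
w9 = w1 XOR w4 = 0 XOR 0 = 0
So w8 = 1 and w9 = 0.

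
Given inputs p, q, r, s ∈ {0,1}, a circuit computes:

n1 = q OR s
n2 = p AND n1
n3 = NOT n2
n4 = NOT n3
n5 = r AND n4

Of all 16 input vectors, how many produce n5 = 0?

n5 = r AND n4 must be 0, so at least one of r, n4 is 0.
Enumerating the 16 input combinations, 13 give n5 = 0 and 3 give n5 = 1.

13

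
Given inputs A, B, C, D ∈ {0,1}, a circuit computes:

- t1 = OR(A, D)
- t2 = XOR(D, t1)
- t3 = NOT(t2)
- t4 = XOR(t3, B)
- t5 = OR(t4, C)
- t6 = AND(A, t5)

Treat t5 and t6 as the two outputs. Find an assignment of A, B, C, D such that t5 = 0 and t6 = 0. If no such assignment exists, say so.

Check with A=0, B=1, C=0, D=1:
t1 = OR(A, D) = OR(0, 1) = 1
t2 = XOR(D, t1) = XOR(1, 1) = 0
t3 = NOT(t2) = NOT 0 = 1
t4 = XOR(t3, B) = XOR(1, 1) = 0
t5 = OR(t4, C) = OR(0, 0) = 0
t6 = AND(A, t5) = AND(0, 0) = 0
So t5 = 0 and t6 = 0.

A=0, B=1, C=0, D=1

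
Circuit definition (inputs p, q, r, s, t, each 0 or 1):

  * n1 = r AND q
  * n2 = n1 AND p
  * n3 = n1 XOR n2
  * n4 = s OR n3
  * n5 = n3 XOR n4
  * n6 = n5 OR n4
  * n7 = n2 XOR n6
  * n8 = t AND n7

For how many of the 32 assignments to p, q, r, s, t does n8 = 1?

n8 = t AND n7 must be 1, so both t = 1 and n7 = 1.
n7 = n2 XOR n6 must be 1, so n2 and n6 differ.
Enumerating the 32 input combinations, 9 give n8 = 1 and 23 give n8 = 0.

9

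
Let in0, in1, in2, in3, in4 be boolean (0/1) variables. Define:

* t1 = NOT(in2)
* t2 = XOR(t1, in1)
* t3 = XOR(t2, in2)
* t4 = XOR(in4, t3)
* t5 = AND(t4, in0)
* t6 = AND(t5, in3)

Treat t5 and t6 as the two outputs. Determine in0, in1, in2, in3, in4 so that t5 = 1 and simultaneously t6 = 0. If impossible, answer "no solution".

Check with in0=1, in1=1, in2=0, in3=0, in4=1:
t1 = NOT(in2) = NOT 0 = 1
t2 = XOR(t1, in1) = XOR(1, 1) = 0
t3 = XOR(t2, in2) = XOR(0, 0) = 0
t4 = XOR(in4, t3) = XOR(1, 0) = 1
t5 = AND(t4, in0) = AND(1, 1) = 1
t6 = AND(t5, in3) = AND(1, 0) = 0
So t5 = 1 and t6 = 0.

in0=1, in1=1, in2=0, in3=0, in4=1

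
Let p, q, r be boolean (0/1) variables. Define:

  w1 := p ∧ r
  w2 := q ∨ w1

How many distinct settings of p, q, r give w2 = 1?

5

w2 = q ∨ w1 must be 1, so at least one of q, w1 is 1.
Satisfying assignments:
  p=0, q=1, r=0
  p=0, q=1, r=1
  p=1, q=0, r=1
  p=1, q=1, r=0
  p=1, q=1, r=1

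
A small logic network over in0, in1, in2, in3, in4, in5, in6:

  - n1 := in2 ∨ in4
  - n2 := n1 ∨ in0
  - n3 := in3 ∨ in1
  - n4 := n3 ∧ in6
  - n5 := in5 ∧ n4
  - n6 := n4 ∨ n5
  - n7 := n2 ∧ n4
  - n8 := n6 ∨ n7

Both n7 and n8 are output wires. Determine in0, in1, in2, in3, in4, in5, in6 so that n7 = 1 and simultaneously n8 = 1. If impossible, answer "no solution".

in0=1, in1=1, in2=0, in3=1, in4=0, in5=1, in6=1

Check with in0=1, in1=1, in2=0, in3=1, in4=0, in5=1, in6=1:
n1 = in2 ∨ in4 = 0 ∨ 0 = 0
n2 = n1 ∨ in0 = 0 ∨ 1 = 1
n3 = in3 ∨ in1 = 1 ∨ 1 = 1
n4 = n3 ∧ in6 = 1 ∧ 1 = 1
n5 = in5 ∧ n4 = 1 ∧ 1 = 1
n6 = n4 ∨ n5 = 1 ∨ 1 = 1
n7 = n2 ∧ n4 = 1 ∧ 1 = 1
n8 = n6 ∨ n7 = 1 ∨ 1 = 1
So n7 = 1 and n8 = 1.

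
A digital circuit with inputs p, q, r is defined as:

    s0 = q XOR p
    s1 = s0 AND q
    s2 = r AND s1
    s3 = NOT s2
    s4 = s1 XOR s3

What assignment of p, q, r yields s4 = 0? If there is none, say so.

p=0, q=1, r=0

Check with p=0, q=1, r=0:
s0 = q XOR p = 1 XOR 0 = 1
s1 = s0 AND q = 1 AND 1 = 1
s2 = r AND s1 = 0 AND 1 = 0
s3 = NOT s2 = NOT 0 = 1
s4 = s1 XOR s3 = 1 XOR 1 = 0
So s4 = 0 as required.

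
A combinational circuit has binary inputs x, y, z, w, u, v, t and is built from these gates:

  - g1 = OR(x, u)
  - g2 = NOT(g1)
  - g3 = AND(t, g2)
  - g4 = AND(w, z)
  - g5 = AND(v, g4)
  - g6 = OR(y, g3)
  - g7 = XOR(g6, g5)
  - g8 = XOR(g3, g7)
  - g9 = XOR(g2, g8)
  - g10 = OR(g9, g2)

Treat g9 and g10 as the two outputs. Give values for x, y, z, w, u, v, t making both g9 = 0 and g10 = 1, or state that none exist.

Check with x=0, y=1, z=0, w=1, u=0, v=1, t=0:
g1 = OR(x, u) = OR(0, 0) = 0
g2 = NOT(g1) = NOT 0 = 1
g3 = AND(t, g2) = AND(0, 1) = 0
g4 = AND(w, z) = AND(1, 0) = 0
g5 = AND(v, g4) = AND(1, 0) = 0
g6 = OR(y, g3) = OR(1, 0) = 1
g7 = XOR(g6, g5) = XOR(1, 0) = 1
g8 = XOR(g3, g7) = XOR(0, 1) = 1
g9 = XOR(g2, g8) = XOR(1, 1) = 0
g10 = OR(g9, g2) = OR(0, 1) = 1
So g9 = 0 and g10 = 1.

x=0, y=1, z=0, w=1, u=0, v=1, t=0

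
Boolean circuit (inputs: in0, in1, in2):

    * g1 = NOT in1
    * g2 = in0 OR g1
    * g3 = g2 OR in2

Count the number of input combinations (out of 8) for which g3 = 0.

1

g3 = g2 OR in2 must be 0, so both g2 = 0 and in2 = 0.
g2 = in0 OR g1 must be 0, so both in0 = 0 and g1 = 0.
g1 = NOT in1 must be 0, so in1 = 1.
Satisfying assignments:
  in0=0, in1=1, in2=0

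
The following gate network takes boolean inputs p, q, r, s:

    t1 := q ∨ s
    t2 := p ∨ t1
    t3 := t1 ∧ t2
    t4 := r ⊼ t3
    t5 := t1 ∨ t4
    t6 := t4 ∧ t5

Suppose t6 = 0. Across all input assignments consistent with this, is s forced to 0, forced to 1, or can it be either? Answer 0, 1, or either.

either

Both values of s occur among assignments with t6 = 0:
  s=0: p=0, q=1, r=1, s=0
  s=1: p=0, q=0, r=1, s=1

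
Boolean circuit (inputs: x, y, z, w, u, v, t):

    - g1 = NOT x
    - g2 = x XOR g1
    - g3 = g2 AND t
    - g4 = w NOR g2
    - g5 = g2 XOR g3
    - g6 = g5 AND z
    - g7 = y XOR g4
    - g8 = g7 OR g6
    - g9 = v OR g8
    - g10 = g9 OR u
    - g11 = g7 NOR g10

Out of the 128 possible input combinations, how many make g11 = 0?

116

g11 = g7 NOR g10 must be 0, so at least one of g7, g10 is 1.
Enumerating the 128 input combinations, 116 give g11 = 0 and 12 give g11 = 1.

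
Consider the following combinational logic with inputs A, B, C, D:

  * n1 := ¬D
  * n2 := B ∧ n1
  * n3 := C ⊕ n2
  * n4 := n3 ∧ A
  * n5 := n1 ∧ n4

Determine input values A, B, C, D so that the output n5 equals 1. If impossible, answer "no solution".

n5 = n1 ∧ n4 must be 1, so both n1 = 1 and n4 = 1.
n1 = ¬D must be 1, so D = 0.
n4 = n3 ∧ A must be 1, so both n3 = 1 and A = 1.
Check with A=1 B=1 C=0 D=0:
n1 = ¬D = ¬0 = 1
n2 = B ∧ n1 = 1 ∧ 1 = 1
n3 = C ⊕ n2 = 0 ⊕ 1 = 1
n4 = n3 ∧ A = 1 ∧ 1 = 1
n5 = n1 ∧ n4 = 1 ∧ 1 = 1
So n5 = 1 as required.

A=1 B=1 C=0 D=0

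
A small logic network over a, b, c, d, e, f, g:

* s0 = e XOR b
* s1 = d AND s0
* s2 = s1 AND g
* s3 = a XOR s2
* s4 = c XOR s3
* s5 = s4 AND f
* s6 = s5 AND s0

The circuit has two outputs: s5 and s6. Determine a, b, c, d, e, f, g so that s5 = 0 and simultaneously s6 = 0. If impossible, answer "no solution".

a=1, b=0, c=1, d=1, e=1, f=0, g=0

Check with a=1, b=0, c=1, d=1, e=1, f=0, g=0:
s0 = e XOR b = 1 XOR 0 = 1
s1 = d AND s0 = 1 AND 1 = 1
s2 = s1 AND g = 1 AND 0 = 0
s3 = a XOR s2 = 1 XOR 0 = 1
s4 = c XOR s3 = 1 XOR 1 = 0
s5 = s4 AND f = 0 AND 0 = 0
s6 = s5 AND s0 = 0 AND 1 = 0
So s5 = 0 and s6 = 0.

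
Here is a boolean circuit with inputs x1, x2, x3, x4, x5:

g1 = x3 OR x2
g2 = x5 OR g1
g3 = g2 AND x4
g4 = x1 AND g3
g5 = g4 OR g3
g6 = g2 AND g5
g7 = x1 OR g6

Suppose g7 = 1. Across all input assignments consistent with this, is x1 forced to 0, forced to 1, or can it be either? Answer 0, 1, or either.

either

Both values of x1 occur among assignments with g7 = 1:
  x1=0: x1=0, x2=0, x3=0, x4=1, x5=1
  x1=1: x1=1, x2=0, x3=0, x4=0, x5=0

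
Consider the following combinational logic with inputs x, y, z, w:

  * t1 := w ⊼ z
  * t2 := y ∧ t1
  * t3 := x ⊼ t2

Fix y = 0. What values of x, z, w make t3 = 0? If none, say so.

no solution exists

With y = 0 fixed, none of the 8 settings of x, z, w give t3 = 0.
For example, with x=1, z=1, w=0:
t1 = w ⊼ z = 0 ⊼ 1 = 1
t2 = y ∧ t1 = 0 ∧ 1 = 0
t3 = x ⊼ t2 = 1 ⊼ 0 = 1
giving t3 = 1 ≠ 0.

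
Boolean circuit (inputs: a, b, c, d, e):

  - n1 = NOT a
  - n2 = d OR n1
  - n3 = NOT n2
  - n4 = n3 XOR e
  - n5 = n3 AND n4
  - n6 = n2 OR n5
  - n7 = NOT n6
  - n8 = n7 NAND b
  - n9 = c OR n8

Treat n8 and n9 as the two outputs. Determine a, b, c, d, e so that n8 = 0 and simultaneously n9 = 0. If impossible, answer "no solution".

Check with a=1 b=1 c=0 d=0 e=1:
n1 = NOT a = NOT 1 = 0
n2 = d OR n1 = 0 OR 0 = 0
n3 = NOT n2 = NOT 0 = 1
n4 = n3 XOR e = 1 XOR 1 = 0
n5 = n3 AND n4 = 1 AND 0 = 0
n6 = n2 OR n5 = 0 OR 0 = 0
n7 = NOT n6 = NOT 0 = 1
n8 = n7 NAND b = 1 NAND 1 = 0
n9 = c OR n8 = 0 OR 0 = 0
So n8 = 0 and n9 = 0.

a=1 b=1 c=0 d=0 e=1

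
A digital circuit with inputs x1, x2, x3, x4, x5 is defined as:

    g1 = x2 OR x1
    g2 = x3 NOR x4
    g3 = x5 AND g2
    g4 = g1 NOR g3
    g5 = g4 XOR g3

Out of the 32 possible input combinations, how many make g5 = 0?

21

g5 = g4 XOR g3 must be 0, so g4 and g3 are equal.
Enumerating the 32 input combinations, 21 give g5 = 0 and 11 give g5 = 1.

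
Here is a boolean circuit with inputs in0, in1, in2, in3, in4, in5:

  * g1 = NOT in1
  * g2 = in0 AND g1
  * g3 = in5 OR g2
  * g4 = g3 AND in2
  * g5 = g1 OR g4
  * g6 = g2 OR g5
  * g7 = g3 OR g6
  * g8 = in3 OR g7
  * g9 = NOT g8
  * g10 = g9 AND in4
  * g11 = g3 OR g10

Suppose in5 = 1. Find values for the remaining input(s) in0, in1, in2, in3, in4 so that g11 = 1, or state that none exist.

in0=0 in1=0 in2=1 in3=0 in4=0

g11 = g3 OR g10 must be 1, so at least one of g3, g10 is 1.
Check with in5 = 1 and in0=0, in1=0, in2=1, in3=0, in4=0:
g1 = NOT in1 = NOT 0 = 1
g2 = in0 AND g1 = 0 AND 1 = 0
g3 = in5 OR g2 = 1 OR 0 = 1
g4 = g3 AND in2 = 1 AND 1 = 1
g5 = g1 OR g4 = 1 OR 1 = 1
g6 = g2 OR g5 = 0 OR 1 = 1
g7 = g3 OR g6 = 1 OR 1 = 1
g8 = in3 OR g7 = 0 OR 1 = 1
g9 = NOT g8 = NOT 1 = 0
g10 = g9 AND in4 = 0 AND 0 = 0
g11 = g3 OR g10 = 1 OR 0 = 1
So g11 = 1.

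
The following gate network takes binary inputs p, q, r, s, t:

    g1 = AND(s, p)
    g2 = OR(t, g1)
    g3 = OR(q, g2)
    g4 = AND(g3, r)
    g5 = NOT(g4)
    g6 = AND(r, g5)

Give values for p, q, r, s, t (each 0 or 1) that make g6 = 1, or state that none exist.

g6 = AND(r, g5) must be 1, so both r = 1 and g5 = 1.
g5 = NOT(g4) must be 1, so g4 = 0.
Check with p=0 q=0 r=1 s=1 t=0:
g1 = AND(s, p) = AND(1, 0) = 0
g2 = OR(t, g1) = OR(0, 0) = 0
g3 = OR(q, g2) = OR(0, 0) = 0
g4 = AND(g3, r) = AND(0, 1) = 0
g5 = NOT(g4) = NOT 0 = 1
g6 = AND(r, g5) = AND(1, 1) = 1
So g6 = 1 as required.

p=0 q=0 r=1 s=1 t=0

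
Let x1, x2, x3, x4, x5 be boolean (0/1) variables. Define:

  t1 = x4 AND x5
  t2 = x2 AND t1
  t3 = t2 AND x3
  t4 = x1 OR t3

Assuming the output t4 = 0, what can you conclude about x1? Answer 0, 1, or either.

0

t4 = x1 OR t3 must be 0, so both x1 = 0 and t3 = 0.
t3 = t2 AND x3 must be 0, so at least one of t2, x3 is 0.
Every assignment with t4 = 0 has x1 = 0; there are 15 such assignment(s).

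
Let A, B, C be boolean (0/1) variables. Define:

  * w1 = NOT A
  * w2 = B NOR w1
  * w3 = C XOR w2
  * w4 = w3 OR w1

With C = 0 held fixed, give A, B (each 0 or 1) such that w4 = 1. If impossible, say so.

A=0, B=0

Check with C = 0 and A=0, B=0:
w1 = NOT A = NOT 0 = 1
w2 = B NOR w1 = 0 NOR 1 = 0
w3 = C XOR w2 = 0 XOR 0 = 0
w4 = w3 OR w1 = 0 OR 1 = 1
So w4 = 1.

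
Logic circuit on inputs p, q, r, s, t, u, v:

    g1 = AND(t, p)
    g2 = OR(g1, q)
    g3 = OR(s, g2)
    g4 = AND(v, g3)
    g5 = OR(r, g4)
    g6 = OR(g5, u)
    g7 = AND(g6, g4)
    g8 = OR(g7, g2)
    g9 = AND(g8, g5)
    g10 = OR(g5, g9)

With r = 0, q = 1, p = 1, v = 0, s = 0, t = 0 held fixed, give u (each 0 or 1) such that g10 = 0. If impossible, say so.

Check with r = 0, q = 1, p = 1, v = 0, s = 0, t = 0 and u=1:
g1 = AND(t, p) = AND(0, 1) = 0
g2 = OR(g1, q) = OR(0, 1) = 1
g3 = OR(s, g2) = OR(0, 1) = 1
g4 = AND(v, g3) = AND(0, 1) = 0
g5 = OR(r, g4) = OR(0, 0) = 0
g6 = OR(g5, u) = OR(0, 1) = 1
g7 = AND(g6, g4) = AND(1, 0) = 0
g8 = OR(g7, g2) = OR(0, 1) = 1
g9 = AND(g8, g5) = AND(1, 0) = 0
g10 = OR(g5, g9) = OR(0, 0) = 0
So g10 = 0.

u=1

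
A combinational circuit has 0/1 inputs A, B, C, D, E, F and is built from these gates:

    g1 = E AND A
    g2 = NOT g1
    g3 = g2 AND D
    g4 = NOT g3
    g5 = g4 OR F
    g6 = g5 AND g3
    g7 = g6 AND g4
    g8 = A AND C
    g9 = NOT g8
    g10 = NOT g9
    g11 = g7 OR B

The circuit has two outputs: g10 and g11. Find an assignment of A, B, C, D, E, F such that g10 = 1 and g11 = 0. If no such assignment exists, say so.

A=1, B=0, C=1, D=1, E=1, F=1

Check with A=1, B=0, C=1, D=1, E=1, F=1:
g1 = E AND A = 1 AND 1 = 1
g2 = NOT g1 = NOT 1 = 0
g3 = g2 AND D = 0 AND 1 = 0
g4 = NOT g3 = NOT 0 = 1
g5 = g4 OR F = 1 OR 1 = 1
g6 = g5 AND g3 = 1 AND 0 = 0
g7 = g6 AND g4 = 0 AND 1 = 0
g8 = A AND C = 1 AND 1 = 1
g9 = NOT g8 = NOT 1 = 0
g10 = NOT g9 = NOT 0 = 1
g11 = g7 OR B = 0 OR 0 = 0
So g10 = 1 and g11 = 0.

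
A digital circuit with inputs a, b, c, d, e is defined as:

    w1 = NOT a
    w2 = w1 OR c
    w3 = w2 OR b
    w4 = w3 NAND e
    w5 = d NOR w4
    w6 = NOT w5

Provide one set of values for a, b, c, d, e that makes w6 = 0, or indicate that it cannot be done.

a=0 b=0 c=0 d=0 e=1

w6 = NOT w5 must be 0, so w5 = 1.
Check with a=0 b=0 c=0 d=0 e=1:
w1 = NOT a = NOT 0 = 1
w2 = w1 OR c = 1 OR 0 = 1
w3 = w2 OR b = 1 OR 0 = 1
w4 = w3 NAND e = 1 NAND 1 = 0
w5 = d NOR w4 = 0 NOR 0 = 1
w6 = NOT w5 = NOT 1 = 0
So w6 = 0 as required.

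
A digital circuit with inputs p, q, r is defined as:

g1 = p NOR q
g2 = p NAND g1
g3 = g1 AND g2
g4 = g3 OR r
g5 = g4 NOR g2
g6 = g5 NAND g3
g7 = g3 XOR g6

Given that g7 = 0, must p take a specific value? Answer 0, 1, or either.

g7 = g3 XOR g6 must be 0, so g3 and g6 are equal.
Every assignment with g7 = 0 has p = 0; there are 2 such assignment(s).
  p=0, q=0, r=0
  p=0, q=0, r=1

0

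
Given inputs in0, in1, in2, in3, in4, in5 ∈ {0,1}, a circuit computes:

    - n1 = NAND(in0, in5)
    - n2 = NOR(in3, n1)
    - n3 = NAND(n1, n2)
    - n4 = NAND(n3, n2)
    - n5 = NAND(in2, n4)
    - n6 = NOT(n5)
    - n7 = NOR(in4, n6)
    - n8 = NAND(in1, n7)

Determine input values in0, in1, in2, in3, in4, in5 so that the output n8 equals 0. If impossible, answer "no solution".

in0=1, in1=1, in2=1, in3=0, in4=0, in5=1

n8 = NAND(in1, n7) must be 0, so both in1 = 1 and n7 = 1.
n7 = NOR(in4, n6) must be 1, so both in4 = 0 and n6 = 0.
Check with in0=1, in1=1, in2=1, in3=0, in4=0, in5=1:
n1 = NAND(in0, in5) = NAND(1, 1) = 0
n2 = NOR(in3, n1) = NOR(0, 0) = 1
n3 = NAND(n1, n2) = NAND(0, 1) = 1
n4 = NAND(n3, n2) = NAND(1, 1) = 0
n5 = NAND(in2, n4) = NAND(1, 0) = 1
n6 = NOT(n5) = NOT 1 = 0
n7 = NOR(in4, n6) = NOR(0, 0) = 1
n8 = NAND(in1, n7) = NAND(1, 1) = 0
So n8 = 0 as required.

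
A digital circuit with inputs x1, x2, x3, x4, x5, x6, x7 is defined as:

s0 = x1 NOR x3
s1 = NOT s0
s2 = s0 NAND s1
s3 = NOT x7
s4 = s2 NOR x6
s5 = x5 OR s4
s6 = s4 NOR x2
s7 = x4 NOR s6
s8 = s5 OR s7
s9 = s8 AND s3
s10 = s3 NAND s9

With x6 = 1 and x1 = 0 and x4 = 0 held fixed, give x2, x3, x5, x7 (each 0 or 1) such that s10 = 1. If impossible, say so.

Check with x6 = 1 and x1 = 0 and x4 = 0 and x2=1, x3=0, x5=1, x7=1:
s0 = x1 NOR x3 = 0 NOR 0 = 1
s1 = NOT s0 = NOT 1 = 0
s2 = s0 NAND s1 = 1 NAND 0 = 1
s3 = NOT x7 = NOT 1 = 0
s4 = s2 NOR x6 = 1 NOR 1 = 0
s5 = x5 OR s4 = 1 OR 0 = 1
s6 = s4 NOR x2 = 0 NOR 1 = 0
s7 = x4 NOR s6 = 0 NOR 0 = 1
s8 = s5 OR s7 = 1 OR 1 = 1
s9 = s8 AND s3 = 1 AND 0 = 0
s10 = s3 NAND s9 = 0 NAND 0 = 1
So s10 = 1.

x2=1 x3=0 x5=1 x7=1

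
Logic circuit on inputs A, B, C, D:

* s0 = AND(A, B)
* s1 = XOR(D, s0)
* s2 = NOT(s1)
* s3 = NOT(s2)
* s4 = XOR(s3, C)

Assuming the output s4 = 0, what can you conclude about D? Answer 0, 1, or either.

Both values of D occur among assignments with s4 = 0:
  D=0: A=0, B=0, C=0, D=0
  D=1: A=0, B=0, C=1, D=1

either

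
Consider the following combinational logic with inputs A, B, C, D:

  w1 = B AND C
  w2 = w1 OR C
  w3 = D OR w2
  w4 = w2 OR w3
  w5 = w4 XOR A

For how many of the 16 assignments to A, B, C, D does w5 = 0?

8

w5 = w4 XOR A must be 0, so w4 and A are equal.
Enumerating the 16 input combinations, 8 give w5 = 0 and 8 give w5 = 1.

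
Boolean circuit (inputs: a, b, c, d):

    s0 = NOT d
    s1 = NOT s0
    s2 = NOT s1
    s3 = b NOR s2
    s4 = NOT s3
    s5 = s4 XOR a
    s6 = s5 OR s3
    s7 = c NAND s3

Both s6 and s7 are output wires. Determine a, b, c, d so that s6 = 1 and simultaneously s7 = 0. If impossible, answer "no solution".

Check with a=1, b=0, c=1, d=1:
s0 = NOT d = NOT 1 = 0
s1 = NOT s0 = NOT 0 = 1
s2 = NOT s1 = NOT 1 = 0
s3 = b NOR s2 = 0 NOR 0 = 1
s4 = NOT s3 = NOT 1 = 0
s5 = s4 XOR a = 0 XOR 1 = 1
s6 = s5 OR s3 = 1 OR 1 = 1
s7 = c NAND s3 = 1 NAND 1 = 0
So s6 = 1 and s7 = 0.

a=1, b=0, c=1, d=1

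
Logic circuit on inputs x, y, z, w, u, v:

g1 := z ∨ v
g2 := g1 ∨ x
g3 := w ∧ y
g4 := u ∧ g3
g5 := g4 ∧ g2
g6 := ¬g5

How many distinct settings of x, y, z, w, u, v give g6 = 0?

7

g6 = ¬g5 must be 0, so g5 = 1.
Enumerating the 64 input combinations, 7 give g6 = 0 and 57 give g6 = 1.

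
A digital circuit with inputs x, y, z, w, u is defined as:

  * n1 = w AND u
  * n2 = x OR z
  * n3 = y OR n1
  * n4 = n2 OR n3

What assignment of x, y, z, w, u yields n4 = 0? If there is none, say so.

x=0, y=0, z=0, w=0, u=1

n4 = n2 OR n3 must be 0, so both n2 = 0 and n3 = 0.
n2 = x OR z must be 0, so both x = 0 and z = 0.
n3 = y OR n1 must be 0, so both y = 0 and n1 = 0.
Check with x=0, y=0, z=0, w=0, u=1:
n1 = w AND u = 0 AND 1 = 0
n2 = x OR z = 0 OR 0 = 0
n3 = y OR n1 = 0 OR 0 = 0
n4 = n2 OR n3 = 0 OR 0 = 0
So n4 = 0 as required.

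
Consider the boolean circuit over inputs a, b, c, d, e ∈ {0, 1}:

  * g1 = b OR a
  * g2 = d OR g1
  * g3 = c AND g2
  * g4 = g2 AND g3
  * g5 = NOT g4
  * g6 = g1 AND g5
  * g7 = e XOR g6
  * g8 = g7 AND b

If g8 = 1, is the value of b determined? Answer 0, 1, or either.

g8 = g7 AND b must be 1, so both g7 = 1 and b = 1.
g7 = e XOR g6 must be 1, so e and g6 differ.
Every assignment with g8 = 1 has b = 1; there are 8 such assignment(s).

1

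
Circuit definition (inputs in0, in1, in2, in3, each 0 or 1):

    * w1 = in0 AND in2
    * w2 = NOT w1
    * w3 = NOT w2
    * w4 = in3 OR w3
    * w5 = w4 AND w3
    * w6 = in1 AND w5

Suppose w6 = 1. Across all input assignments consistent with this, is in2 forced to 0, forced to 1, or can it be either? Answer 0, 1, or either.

1

w6 = in1 AND w5 must be 1, so both in1 = 1 and w5 = 1.
w5 = w4 AND w3 must be 1, so both w4 = 1 and w3 = 1.
w4 = in3 OR w3 must be 1, so at least one of in3, w3 is 1.
Every assignment with w6 = 1 has in2 = 1; there are 2 such assignment(s).
  in0=1, in1=1, in2=1, in3=0
  in0=1, in1=1, in2=1, in3=1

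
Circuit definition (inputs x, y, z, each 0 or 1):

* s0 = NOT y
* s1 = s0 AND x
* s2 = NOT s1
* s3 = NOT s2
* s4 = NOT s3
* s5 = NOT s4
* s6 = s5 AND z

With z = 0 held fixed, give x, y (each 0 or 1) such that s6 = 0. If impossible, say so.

s6 = s5 AND z must be 0, so at least one of s5, z is 0.
Check with z = 0 and x=1, y=1:
s0 = NOT y = NOT 1 = 0
s1 = s0 AND x = 0 AND 1 = 0
s2 = NOT s1 = NOT 0 = 1
s3 = NOT s2 = NOT 1 = 0
s4 = NOT s3 = NOT 0 = 1
s5 = NOT s4 = NOT 1 = 0
s6 = s5 AND z = 0 AND 0 = 0
So s6 = 0.

x=1 y=1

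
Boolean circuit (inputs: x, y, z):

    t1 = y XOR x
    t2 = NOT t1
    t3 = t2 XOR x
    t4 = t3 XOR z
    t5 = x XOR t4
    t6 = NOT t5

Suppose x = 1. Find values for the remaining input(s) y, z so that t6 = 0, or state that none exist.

y=1, z=0

t6 = NOT t5 must be 0, so t5 = 1.
t5 = x XOR t4 must be 1, so x and t4 differ.
Check with x = 1 and y=1, z=0:
t1 = y XOR x = 1 XOR 1 = 0
t2 = NOT t1 = NOT 0 = 1
t3 = t2 XOR x = 1 XOR 1 = 0
t4 = t3 XOR z = 0 XOR 0 = 0
t5 = x XOR t4 = 1 XOR 0 = 1
t6 = NOT t5 = NOT 1 = 0
So t6 = 0.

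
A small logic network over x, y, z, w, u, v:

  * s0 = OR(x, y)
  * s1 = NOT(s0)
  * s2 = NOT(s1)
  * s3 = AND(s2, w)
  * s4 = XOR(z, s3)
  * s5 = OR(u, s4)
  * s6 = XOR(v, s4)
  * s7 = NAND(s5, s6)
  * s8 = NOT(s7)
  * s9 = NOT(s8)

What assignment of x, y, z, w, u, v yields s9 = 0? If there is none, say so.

s9 = NOT(s8) must be 0, so s8 = 1.
Check with x=0, y=0, z=0, w=0, u=1, v=1:
s0 = OR(x, y) = OR(0, 0) = 0
s1 = NOT(s0) = NOT 0 = 1
s2 = NOT(s1) = NOT 1 = 0
s3 = AND(s2, w) = AND(0, 0) = 0
s4 = XOR(z, s3) = XOR(0, 0) = 0
s5 = OR(u, s4) = OR(1, 0) = 1
s6 = XOR(v, s4) = XOR(1, 0) = 1
s7 = NAND(s5, s6) = NAND(1, 1) = 0
s8 = NOT(s7) = NOT 0 = 1
s9 = NOT(s8) = NOT 1 = 0
So s9 = 0 as required.

x=0, y=0, z=0, w=0, u=1, v=1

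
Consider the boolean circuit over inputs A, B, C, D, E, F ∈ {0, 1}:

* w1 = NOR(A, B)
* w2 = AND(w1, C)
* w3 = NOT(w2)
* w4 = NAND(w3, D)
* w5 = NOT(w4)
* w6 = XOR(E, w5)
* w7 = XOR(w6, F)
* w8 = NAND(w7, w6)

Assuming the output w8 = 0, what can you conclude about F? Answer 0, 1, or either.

w8 = NAND(w7, w6) must be 0, so both w7 = 1 and w6 = 1.
w7 = XOR(w6, F) must be 1, so w6 and F differ.
w6 = XOR(E, w5) must be 1, so E and w5 differ.
Every assignment with w8 = 0 has F = 0; there are 16 such assignment(s).

0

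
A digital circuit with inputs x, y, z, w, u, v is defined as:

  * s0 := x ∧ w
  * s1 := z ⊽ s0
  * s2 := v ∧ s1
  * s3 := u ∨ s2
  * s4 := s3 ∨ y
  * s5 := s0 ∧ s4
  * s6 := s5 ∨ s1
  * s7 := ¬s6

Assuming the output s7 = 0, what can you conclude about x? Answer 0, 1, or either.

Both values of x occur among assignments with s7 = 0:
  x=0: x=0, y=0, z=0, w=0, u=0, v=0
  x=1: x=1, y=0, z=0, w=0, u=0, v=0

either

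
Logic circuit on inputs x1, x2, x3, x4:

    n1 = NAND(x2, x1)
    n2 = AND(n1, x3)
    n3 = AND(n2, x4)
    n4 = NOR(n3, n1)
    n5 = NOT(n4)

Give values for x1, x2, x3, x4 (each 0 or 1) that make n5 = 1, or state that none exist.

Check with x1=1, x2=0, x3=1, x4=1:
n1 = NAND(x2, x1) = NAND(0, 1) = 1
n2 = AND(n1, x3) = AND(1, 1) = 1
n3 = AND(n2, x4) = AND(1, 1) = 1
n4 = NOR(n3, n1) = NOR(1, 1) = 0
n5 = NOT(n4) = NOT 0 = 1
So n5 = 1 as required.

x1=1, x2=0, x3=1, x4=1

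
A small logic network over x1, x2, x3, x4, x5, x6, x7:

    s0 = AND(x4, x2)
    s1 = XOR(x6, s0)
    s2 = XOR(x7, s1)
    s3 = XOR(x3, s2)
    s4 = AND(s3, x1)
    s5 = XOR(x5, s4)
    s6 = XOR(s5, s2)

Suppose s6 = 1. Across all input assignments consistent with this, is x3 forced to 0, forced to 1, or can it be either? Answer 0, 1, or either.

either

Both values of x3 occur among assignments with s6 = 1:
  x3=0: x1=0, x2=0, x3=0, x4=0, x5=0, x6=0, x7=1
  x3=1: x1=0, x2=0, x3=1, x4=0, x5=0, x6=0, x7=1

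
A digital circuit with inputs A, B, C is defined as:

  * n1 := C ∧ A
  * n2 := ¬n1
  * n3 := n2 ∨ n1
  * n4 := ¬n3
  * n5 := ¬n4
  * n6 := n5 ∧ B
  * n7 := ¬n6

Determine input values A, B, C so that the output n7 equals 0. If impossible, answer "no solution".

A=1, B=1, C=1

Check with A=1, B=1, C=1:
n1 = C ∧ A = 1 ∧ 1 = 1
n2 = ¬n1 = ¬1 = 0
n3 = n2 ∨ n1 = 0 ∨ 1 = 1
n4 = ¬n3 = ¬1 = 0
n5 = ¬n4 = ¬0 = 1
n6 = n5 ∧ B = 1 ∧ 1 = 1
n7 = ¬n6 = ¬1 = 0
So n7 = 0 as required.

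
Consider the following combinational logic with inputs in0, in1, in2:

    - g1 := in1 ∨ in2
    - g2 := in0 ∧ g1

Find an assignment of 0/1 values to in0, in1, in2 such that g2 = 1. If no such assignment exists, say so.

in0=1, in1=1, in2=0

g2 = in0 ∧ g1 must be 1, so both in0 = 1 and g1 = 1.
g1 = in1 ∨ in2 must be 1, so at least one of in1, in2 is 1.
Check with in0=1, in1=1, in2=0:
g1 = in1 ∨ in2 = 1 ∨ 0 = 1
g2 = in0 ∧ g1 = 1 ∧ 1 = 1
So g2 = 1 as required.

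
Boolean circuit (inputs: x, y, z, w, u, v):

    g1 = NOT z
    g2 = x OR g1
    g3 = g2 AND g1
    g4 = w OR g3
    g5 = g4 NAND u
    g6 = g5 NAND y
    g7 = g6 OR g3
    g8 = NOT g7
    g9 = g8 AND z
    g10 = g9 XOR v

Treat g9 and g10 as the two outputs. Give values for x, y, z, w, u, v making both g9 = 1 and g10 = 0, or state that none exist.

x=1, y=1, z=1, w=0, u=0, v=1

Check with x=1, y=1, z=1, w=0, u=0, v=1:
g1 = NOT z = NOT 1 = 0
g2 = x OR g1 = 1 OR 0 = 1
g3 = g2 AND g1 = 1 AND 0 = 0
g4 = w OR g3 = 0 OR 0 = 0
g5 = g4 NAND u = 0 NAND 0 = 1
g6 = g5 NAND y = 1 NAND 1 = 0
g7 = g6 OR g3 = 0 OR 0 = 0
g8 = NOT g7 = NOT 0 = 1
g9 = g8 AND z = 1 AND 1 = 1
g10 = g9 XOR v = 1 XOR 1 = 0
So g9 = 1 and g10 = 0.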